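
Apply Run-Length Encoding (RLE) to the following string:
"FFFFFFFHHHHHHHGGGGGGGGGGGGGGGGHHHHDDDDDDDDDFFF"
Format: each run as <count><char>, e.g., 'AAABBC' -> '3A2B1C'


Scanning runs left to right:
  i=0: run of 'F' x 7 -> '7F'
  i=7: run of 'H' x 7 -> '7H'
  i=14: run of 'G' x 16 -> '16G'
  i=30: run of 'H' x 4 -> '4H'
  i=34: run of 'D' x 9 -> '9D'
  i=43: run of 'F' x 3 -> '3F'

RLE = 7F7H16G4H9D3F


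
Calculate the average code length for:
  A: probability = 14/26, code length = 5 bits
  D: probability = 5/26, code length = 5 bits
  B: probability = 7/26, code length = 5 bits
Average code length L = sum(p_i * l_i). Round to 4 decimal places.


Weighted contributions p_i * l_i:
  A: (14/26) * 5 = 70/26
  D: (5/26) * 5 = 25/26
  B: (7/26) * 5 = 35/26
Sum = (70 + 25 + 35)/26 = 130/26

L = 130/26 = 5.0000 bits/symbol


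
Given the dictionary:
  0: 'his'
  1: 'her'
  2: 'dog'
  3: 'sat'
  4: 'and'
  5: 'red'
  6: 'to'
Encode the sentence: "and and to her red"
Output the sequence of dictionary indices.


Look up each word in the dictionary:
  'and' -> 4
  'and' -> 4
  'to' -> 6
  'her' -> 1
  'red' -> 5

Encoded: [4, 4, 6, 1, 5]


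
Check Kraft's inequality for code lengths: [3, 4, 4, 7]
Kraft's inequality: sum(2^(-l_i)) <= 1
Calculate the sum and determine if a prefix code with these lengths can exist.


Sum = 2^(-3) + 2^(-4) + 2^(-4) + 2^(-7)
    = 0.125 + 0.0625 + 0.0625 + 0.0078125
    = 33/128 = 0.2578125
Since 0.2578125 <= 1, Kraft's inequality IS satisfied.
A prefix code with these lengths CAN exist.

Kraft sum = 0.2578125. Satisfied.


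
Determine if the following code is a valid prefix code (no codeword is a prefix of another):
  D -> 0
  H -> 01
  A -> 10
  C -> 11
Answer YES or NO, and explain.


Checking each pair (does one codeword prefix another?):
  D='0' vs H='01': prefix -- VIOLATION

NO -- this is NOT a valid prefix code. D (0) is a prefix of H (01).


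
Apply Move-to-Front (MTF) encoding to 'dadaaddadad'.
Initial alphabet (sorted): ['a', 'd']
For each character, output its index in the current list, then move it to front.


MTF encoding:
'd': index 1 in ['a', 'd'] -> ['d', 'a']
'a': index 1 in ['d', 'a'] -> ['a', 'd']
'd': index 1 in ['a', 'd'] -> ['d', 'a']
'a': index 1 in ['d', 'a'] -> ['a', 'd']
'a': index 0 in ['a', 'd'] -> ['a', 'd']
'd': index 1 in ['a', 'd'] -> ['d', 'a']
'd': index 0 in ['d', 'a'] -> ['d', 'a']
'a': index 1 in ['d', 'a'] -> ['a', 'd']
'd': index 1 in ['a', 'd'] -> ['d', 'a']
'a': index 1 in ['d', 'a'] -> ['a', 'd']
'd': index 1 in ['a', 'd'] -> ['d', 'a']


Output: [1, 1, 1, 1, 0, 1, 0, 1, 1, 1, 1]


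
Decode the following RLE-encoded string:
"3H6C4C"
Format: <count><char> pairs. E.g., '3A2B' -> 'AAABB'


Expanding each <count><char> pair:
  3H -> 'HHH'
  6C -> 'CCCCCC'
  4C -> 'CCCC'

Decoded = HHHCCCCCCCCCC


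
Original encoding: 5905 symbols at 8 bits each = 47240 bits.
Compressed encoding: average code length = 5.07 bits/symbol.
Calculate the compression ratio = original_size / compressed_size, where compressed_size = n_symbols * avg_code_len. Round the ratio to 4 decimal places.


original_size = n_symbols * orig_bits = 5905 * 8 = 47240 bits
compressed_size = n_symbols * avg_code_len = 5905 * 5.07 = 29938.35 bits
ratio = original_size / compressed_size = 47240 / 29938.35 = 1.5779

Compression ratio = 1.5779


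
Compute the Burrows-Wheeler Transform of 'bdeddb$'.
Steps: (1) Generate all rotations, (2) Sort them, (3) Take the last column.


Rotations (sorted):
  0: $bdeddb -> last char: b
  1: b$bdedd -> last char: d
  2: bdeddb$ -> last char: $
  3: db$bded -> last char: d
  4: ddb$bde -> last char: e
  5: deddb$b -> last char: b
  6: eddb$bd -> last char: d


BWT = bd$debd


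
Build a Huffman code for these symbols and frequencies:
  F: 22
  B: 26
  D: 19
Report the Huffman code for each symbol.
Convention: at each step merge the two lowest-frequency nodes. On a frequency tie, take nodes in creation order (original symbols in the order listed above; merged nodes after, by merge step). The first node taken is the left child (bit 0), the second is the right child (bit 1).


Huffman tree construction:
Step 1: Merge D(19) + F(22) = 41
Step 2: Merge B(26) + (D+F)(41) = 67
Read each symbol's code off the tree from the root (left child = 0, right child = 1).

Codes:
  F: 11 (length 2)
  B: 0 (length 1)
  D: 10 (length 2)
Average code length: 108/67 = 1.6119 bits/symbol


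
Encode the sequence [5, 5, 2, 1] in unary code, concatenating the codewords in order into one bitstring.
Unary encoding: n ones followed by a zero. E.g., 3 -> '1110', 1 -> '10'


Encode each number as n ones followed by a terminating 0:
  5 -> 111110 (6 bits)
  5 -> 111110 (6 bits)
  2 -> 110 (3 bits)
  1 -> 10 (2 bits)
Total length = 6 + 6 + 3 + 2 = 17 bits.

Unary([5, 5, 2, 1]) = 11111011111011010 (17 bits)


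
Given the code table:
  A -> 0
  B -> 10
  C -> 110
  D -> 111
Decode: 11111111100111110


Decoding:
111 -> D
111 -> D
111 -> D
0 -> A
0 -> A
111 -> D
110 -> C


Result: DDDAADC


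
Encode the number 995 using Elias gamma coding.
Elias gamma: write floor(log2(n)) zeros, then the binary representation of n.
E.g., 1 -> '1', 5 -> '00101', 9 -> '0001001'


num_bits = floor(log2(995)) + 1 = 10
leading_zeros = num_bits - 1 = 9
binary(995) = 1111100011

Elias gamma(995) = '000000000' + '1111100011' = 0000000001111100011 (19 bits)


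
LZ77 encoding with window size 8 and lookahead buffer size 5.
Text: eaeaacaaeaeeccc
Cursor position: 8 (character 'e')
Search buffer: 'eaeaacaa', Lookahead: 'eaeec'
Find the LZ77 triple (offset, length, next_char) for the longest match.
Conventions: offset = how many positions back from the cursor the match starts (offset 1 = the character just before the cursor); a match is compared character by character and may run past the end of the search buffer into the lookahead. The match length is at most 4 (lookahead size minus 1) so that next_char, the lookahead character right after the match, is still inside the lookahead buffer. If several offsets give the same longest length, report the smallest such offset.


Try each offset into the search buffer:
  offset=1 (pos 7, char 'a'): match length 0
  offset=2 (pos 6, char 'a'): match length 0
  offset=3 (pos 5, char 'c'): match length 0
  offset=4 (pos 4, char 'a'): match length 0
  offset=5 (pos 3, char 'a'): match length 0
  offset=6 (pos 2, char 'e'): match length 2
  offset=7 (pos 1, char 'a'): match length 0
  offset=8 (pos 0, char 'e'): match length 3
Longest match has length 3 at offset 8.
next_char = character at position 8 + 3 = 11 -> 'e'

Best match: offset=8, length=3 (matching 'eae' starting at position 0)
LZ77 triple: (8, 3, 'e')


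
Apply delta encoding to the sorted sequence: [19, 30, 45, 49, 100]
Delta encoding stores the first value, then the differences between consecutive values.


First value: 19
Deltas:
  30 - 19 = 11
  45 - 30 = 15
  49 - 45 = 4
  100 - 49 = 51


Delta encoded: [19, 11, 15, 4, 51]


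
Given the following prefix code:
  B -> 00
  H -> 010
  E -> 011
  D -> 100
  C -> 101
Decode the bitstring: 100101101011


Decoding step by step:
Bits 100 -> D
Bits 101 -> C
Bits 101 -> C
Bits 011 -> E


Decoded message: DCCE


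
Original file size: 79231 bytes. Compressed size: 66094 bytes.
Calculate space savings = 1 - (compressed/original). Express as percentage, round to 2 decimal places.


ratio = compressed/original = 66094/79231 = 0.834194
savings = 1 - ratio = 1 - 0.834194 = 0.165806
as a percentage: 0.165806 * 100 = 16.58%

Space savings = 1 - 66094/79231 = 16.58%


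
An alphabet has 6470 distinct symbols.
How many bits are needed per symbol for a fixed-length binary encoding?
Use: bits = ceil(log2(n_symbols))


log2(6470) = 12.6595
Bracket: 2^12 = 4096 < 6470 <= 2^13 = 8192
So ceil(log2(6470)) = 13

bits = ceil(log2(6470)) = ceil(12.6595) = 13 bits


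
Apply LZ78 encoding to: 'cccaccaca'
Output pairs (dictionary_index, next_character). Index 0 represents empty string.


LZ78 encoding steps:
Dictionary: {0: ''}
Step 1: w='' (idx 0), next='c' -> output (0, 'c'), add 'c' as idx 1
Step 2: w='c' (idx 1), next='c' -> output (1, 'c'), add 'cc' as idx 2
Step 3: w='' (idx 0), next='a' -> output (0, 'a'), add 'a' as idx 3
Step 4: w='cc' (idx 2), next='a' -> output (2, 'a'), add 'cca' as idx 4
Step 5: w='c' (idx 1), next='a' -> output (1, 'a'), add 'ca' as idx 5


Encoded: [(0, 'c'), (1, 'c'), (0, 'a'), (2, 'a'), (1, 'a')]


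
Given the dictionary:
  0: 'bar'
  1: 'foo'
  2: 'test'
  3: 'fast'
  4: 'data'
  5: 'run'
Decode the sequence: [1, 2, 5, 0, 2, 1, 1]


Look up each index in the dictionary:
  1 -> 'foo'
  2 -> 'test'
  5 -> 'run'
  0 -> 'bar'
  2 -> 'test'
  1 -> 'foo'
  1 -> 'foo'

Decoded: "foo test run bar test foo foo"


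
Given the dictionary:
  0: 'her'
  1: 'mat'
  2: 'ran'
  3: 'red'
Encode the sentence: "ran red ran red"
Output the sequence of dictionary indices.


Look up each word in the dictionary:
  'ran' -> 2
  'red' -> 3
  'ran' -> 2
  'red' -> 3

Encoded: [2, 3, 2, 3]


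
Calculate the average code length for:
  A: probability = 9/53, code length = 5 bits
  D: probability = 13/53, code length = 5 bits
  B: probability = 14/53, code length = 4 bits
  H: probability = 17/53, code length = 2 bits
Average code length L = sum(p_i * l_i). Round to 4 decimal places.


Weighted contributions p_i * l_i:
  A: (9/53) * 5 = 45/53
  D: (13/53) * 5 = 65/53
  B: (14/53) * 4 = 56/53
  H: (17/53) * 2 = 34/53
Sum = (45 + 65 + 56 + 34)/53 = 200/53

L = 200/53 = 3.7736 bits/symbol


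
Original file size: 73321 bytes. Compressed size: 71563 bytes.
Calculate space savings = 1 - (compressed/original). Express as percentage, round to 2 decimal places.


ratio = compressed/original = 71563/73321 = 0.976023
savings = 1 - ratio = 1 - 0.976023 = 0.023977
as a percentage: 0.023977 * 100 = 2.4%

Space savings = 1 - 71563/73321 = 2.4%


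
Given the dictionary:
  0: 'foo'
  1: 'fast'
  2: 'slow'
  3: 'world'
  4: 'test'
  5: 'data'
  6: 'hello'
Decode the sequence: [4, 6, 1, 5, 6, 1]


Look up each index in the dictionary:
  4 -> 'test'
  6 -> 'hello'
  1 -> 'fast'
  5 -> 'data'
  6 -> 'hello'
  1 -> 'fast'

Decoded: "test hello fast data hello fast"


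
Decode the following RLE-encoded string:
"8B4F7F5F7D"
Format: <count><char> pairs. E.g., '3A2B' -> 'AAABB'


Expanding each <count><char> pair:
  8B -> 'BBBBBBBB'
  4F -> 'FFFF'
  7F -> 'FFFFFFF'
  5F -> 'FFFFF'
  7D -> 'DDDDDDD'

Decoded = BBBBBBBBFFFFFFFFFFFFFFFFDDDDDDD


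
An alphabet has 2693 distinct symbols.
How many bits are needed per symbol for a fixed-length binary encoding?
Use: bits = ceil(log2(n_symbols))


log2(2693) = 11.395
Bracket: 2^11 = 2048 < 2693 <= 2^12 = 4096
So ceil(log2(2693)) = 12

bits = ceil(log2(2693)) = ceil(11.395) = 12 bits


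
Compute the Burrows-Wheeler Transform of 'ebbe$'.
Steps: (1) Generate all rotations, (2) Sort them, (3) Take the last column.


Rotations (sorted):
  0: $ebbe -> last char: e
  1: bbe$e -> last char: e
  2: be$eb -> last char: b
  3: e$ebb -> last char: b
  4: ebbe$ -> last char: $


BWT = eebb$


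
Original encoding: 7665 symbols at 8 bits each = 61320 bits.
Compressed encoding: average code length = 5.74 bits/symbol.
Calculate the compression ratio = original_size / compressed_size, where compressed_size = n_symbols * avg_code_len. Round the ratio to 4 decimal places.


original_size = n_symbols * orig_bits = 7665 * 8 = 61320 bits
compressed_size = n_symbols * avg_code_len = 7665 * 5.74 = 43997.1 bits
ratio = original_size / compressed_size = 61320 / 43997.1 = 1.3937

Compression ratio = 1.3937


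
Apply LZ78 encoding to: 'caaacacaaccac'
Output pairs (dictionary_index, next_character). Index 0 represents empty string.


LZ78 encoding steps:
Dictionary: {0: ''}
Step 1: w='' (idx 0), next='c' -> output (0, 'c'), add 'c' as idx 1
Step 2: w='' (idx 0), next='a' -> output (0, 'a'), add 'a' as idx 2
Step 3: w='a' (idx 2), next='a' -> output (2, 'a'), add 'aa' as idx 3
Step 4: w='c' (idx 1), next='a' -> output (1, 'a'), add 'ca' as idx 4
Step 5: w='ca' (idx 4), next='a' -> output (4, 'a'), add 'caa' as idx 5
Step 6: w='c' (idx 1), next='c' -> output (1, 'c'), add 'cc' as idx 6
Step 7: w='a' (idx 2), next='c' -> output (2, 'c'), add 'ac' as idx 7


Encoded: [(0, 'c'), (0, 'a'), (2, 'a'), (1, 'a'), (4, 'a'), (1, 'c'), (2, 'c')]


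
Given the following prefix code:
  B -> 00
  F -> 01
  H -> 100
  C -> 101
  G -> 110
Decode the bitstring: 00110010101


Decoding step by step:
Bits 00 -> B
Bits 110 -> G
Bits 01 -> F
Bits 01 -> F
Bits 01 -> F


Decoded message: BGFFF


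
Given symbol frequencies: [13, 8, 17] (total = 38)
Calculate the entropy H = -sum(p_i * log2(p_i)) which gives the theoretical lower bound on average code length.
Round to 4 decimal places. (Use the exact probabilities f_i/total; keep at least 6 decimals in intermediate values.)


Per-symbol terms -p_i * log2(p_i) with p_i = f_i/38:
  p = 13/38 = 0.342105: log2(p) = -1.547488, -p*log2(p) = 0.529404
  p = 8/38 = 0.210526: log2(p) = -2.247928, -p*log2(p) = 0.473248
  p = 17/38 = 0.447368: log2(p) = -1.160465, -p*log2(p) = 0.519155
H = 0.529404 + 0.473248 + 0.519155 = 1.521807

H = 1.5218 bits/symbol


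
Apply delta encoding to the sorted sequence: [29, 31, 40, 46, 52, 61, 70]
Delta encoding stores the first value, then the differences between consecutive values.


First value: 29
Deltas:
  31 - 29 = 2
  40 - 31 = 9
  46 - 40 = 6
  52 - 46 = 6
  61 - 52 = 9
  70 - 61 = 9


Delta encoded: [29, 2, 9, 6, 6, 9, 9]


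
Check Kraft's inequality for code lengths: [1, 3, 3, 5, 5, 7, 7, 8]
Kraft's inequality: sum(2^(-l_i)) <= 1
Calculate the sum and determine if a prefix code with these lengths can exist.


Sum = 2^(-1) + 2^(-3) + 2^(-3) + 2^(-5) + 2^(-5) + 2^(-7) + 2^(-7) + 2^(-8)
    = 0.5 + 0.125 + 0.125 + 0.03125 + 0.03125 + 0.0078125 + 0.0078125 + 0.00390625
    = 213/256 = 0.83203125
Since 0.83203125 <= 1, Kraft's inequality IS satisfied.
A prefix code with these lengths CAN exist.

Kraft sum = 0.83203125. Satisfied.


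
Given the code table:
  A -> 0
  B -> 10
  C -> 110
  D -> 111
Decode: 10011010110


Decoding:
10 -> B
0 -> A
110 -> C
10 -> B
110 -> C


Result: BACBC


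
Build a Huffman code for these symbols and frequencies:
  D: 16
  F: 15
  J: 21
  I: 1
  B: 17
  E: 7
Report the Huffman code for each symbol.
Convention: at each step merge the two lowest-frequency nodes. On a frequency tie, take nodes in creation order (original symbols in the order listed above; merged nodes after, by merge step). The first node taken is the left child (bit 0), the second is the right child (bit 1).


Huffman tree construction:
Step 1: Merge I(1) + E(7) = 8
Step 2: Merge (I+E)(8) + F(15) = 23
Step 3: Merge D(16) + B(17) = 33
Step 4: Merge J(21) + ((I+E)+F)(23) = 44
Step 5: Merge (D+B)(33) + (J+((I+E)+F))(44) = 77
Read each symbol's code off the tree from the root (left child = 0, right child = 1).

Codes:
  D: 00 (length 2)
  F: 111 (length 3)
  J: 10 (length 2)
  I: 1100 (length 4)
  B: 01 (length 2)
  E: 1101 (length 4)
Average code length: 185/77 = 2.4026 bits/symbol


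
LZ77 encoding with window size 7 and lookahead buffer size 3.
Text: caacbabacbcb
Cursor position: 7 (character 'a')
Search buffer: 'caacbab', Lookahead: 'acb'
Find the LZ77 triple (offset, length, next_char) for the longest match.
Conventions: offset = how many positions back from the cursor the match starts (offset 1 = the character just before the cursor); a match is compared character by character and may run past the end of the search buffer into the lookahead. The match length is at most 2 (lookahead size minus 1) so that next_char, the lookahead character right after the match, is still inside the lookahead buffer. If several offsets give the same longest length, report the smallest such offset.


Try each offset into the search buffer:
  offset=1 (pos 6, char 'b'): match length 0
  offset=2 (pos 5, char 'a'): match length 1
  offset=3 (pos 4, char 'b'): match length 0
  offset=4 (pos 3, char 'c'): match length 0
  offset=5 (pos 2, char 'a'): match length 2
  offset=6 (pos 1, char 'a'): match length 1
  offset=7 (pos 0, char 'c'): match length 0
Longest match has length 2 at offset 5.
next_char = character at position 7 + 2 = 9 -> 'b'

Best match: offset=5, length=2 (matching 'ac' starting at position 2)
LZ77 triple: (5, 2, 'b')


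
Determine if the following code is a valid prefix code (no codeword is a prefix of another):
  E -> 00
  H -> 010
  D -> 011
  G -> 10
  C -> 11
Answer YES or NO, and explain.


Checking each pair (does one codeword prefix another?):
  E='00' vs H='010': no prefix
  E='00' vs D='011': no prefix
  E='00' vs G='10': no prefix
  E='00' vs C='11': no prefix
  H='010' vs E='00': no prefix
  H='010' vs D='011': no prefix
  H='010' vs G='10': no prefix
  H='010' vs C='11': no prefix
  D='011' vs E='00': no prefix
  D='011' vs H='010': no prefix
  D='011' vs G='10': no prefix
  D='011' vs C='11': no prefix
  G='10' vs E='00': no prefix
  G='10' vs H='010': no prefix
  G='10' vs D='011': no prefix
  G='10' vs C='11': no prefix
  C='11' vs E='00': no prefix
  C='11' vs H='010': no prefix
  C='11' vs D='011': no prefix
  C='11' vs G='10': no prefix
No violation found over all pairs.

YES -- this is a valid prefix code. No codeword is a prefix of any other codeword.


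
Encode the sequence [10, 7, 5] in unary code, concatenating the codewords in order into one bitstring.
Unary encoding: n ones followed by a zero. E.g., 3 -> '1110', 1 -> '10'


Encode each number as n ones followed by a terminating 0:
  10 -> 11111111110 (11 bits)
  7 -> 11111110 (8 bits)
  5 -> 111110 (6 bits)
Total length = 11 + 8 + 6 = 25 bits.

Unary([10, 7, 5]) = 1111111111011111110111110 (25 bits)


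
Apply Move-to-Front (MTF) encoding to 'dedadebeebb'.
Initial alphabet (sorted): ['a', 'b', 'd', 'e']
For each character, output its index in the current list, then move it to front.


MTF encoding:
'd': index 2 in ['a', 'b', 'd', 'e'] -> ['d', 'a', 'b', 'e']
'e': index 3 in ['d', 'a', 'b', 'e'] -> ['e', 'd', 'a', 'b']
'd': index 1 in ['e', 'd', 'a', 'b'] -> ['d', 'e', 'a', 'b']
'a': index 2 in ['d', 'e', 'a', 'b'] -> ['a', 'd', 'e', 'b']
'd': index 1 in ['a', 'd', 'e', 'b'] -> ['d', 'a', 'e', 'b']
'e': index 2 in ['d', 'a', 'e', 'b'] -> ['e', 'd', 'a', 'b']
'b': index 3 in ['e', 'd', 'a', 'b'] -> ['b', 'e', 'd', 'a']
'e': index 1 in ['b', 'e', 'd', 'a'] -> ['e', 'b', 'd', 'a']
'e': index 0 in ['e', 'b', 'd', 'a'] -> ['e', 'b', 'd', 'a']
'b': index 1 in ['e', 'b', 'd', 'a'] -> ['b', 'e', 'd', 'a']
'b': index 0 in ['b', 'e', 'd', 'a'] -> ['b', 'e', 'd', 'a']


Output: [2, 3, 1, 2, 1, 2, 3, 1, 0, 1, 0]


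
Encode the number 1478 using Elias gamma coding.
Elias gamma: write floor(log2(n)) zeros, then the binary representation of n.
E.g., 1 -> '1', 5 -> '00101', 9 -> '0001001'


num_bits = floor(log2(1478)) + 1 = 11
leading_zeros = num_bits - 1 = 10
binary(1478) = 10111000110

Elias gamma(1478) = '0000000000' + '10111000110' = 000000000010111000110 (21 bits)


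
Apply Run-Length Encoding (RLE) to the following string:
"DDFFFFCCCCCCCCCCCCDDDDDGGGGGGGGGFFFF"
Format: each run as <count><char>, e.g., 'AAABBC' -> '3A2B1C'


Scanning runs left to right:
  i=0: run of 'D' x 2 -> '2D'
  i=2: run of 'F' x 4 -> '4F'
  i=6: run of 'C' x 12 -> '12C'
  i=18: run of 'D' x 5 -> '5D'
  i=23: run of 'G' x 9 -> '9G'
  i=32: run of 'F' x 4 -> '4F'

RLE = 2D4F12C5D9G4F


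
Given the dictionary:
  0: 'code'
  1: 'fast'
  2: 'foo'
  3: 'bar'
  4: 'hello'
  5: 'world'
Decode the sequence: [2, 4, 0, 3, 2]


Look up each index in the dictionary:
  2 -> 'foo'
  4 -> 'hello'
  0 -> 'code'
  3 -> 'bar'
  2 -> 'foo'

Decoded: "foo hello code bar foo"


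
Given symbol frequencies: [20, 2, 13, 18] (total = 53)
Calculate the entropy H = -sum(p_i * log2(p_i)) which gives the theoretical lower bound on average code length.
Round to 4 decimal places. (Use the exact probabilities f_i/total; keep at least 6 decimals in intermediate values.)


Per-symbol terms -p_i * log2(p_i) with p_i = f_i/53:
  p = 20/53 = 0.377358: log2(p) = -1.405992, -p*log2(p) = 0.530563
  p = 2/53 = 0.037736: log2(p) = -4.727920, -p*log2(p) = 0.178412
  p = 13/53 = 0.245283: log2(p) = -2.027481, -p*log2(p) = 0.497307
  p = 18/53 = 0.339623: log2(p) = -1.557995, -p*log2(p) = 0.529131
H = 0.530563 + 0.178412 + 0.497307 + 0.529131 = 1.735413

H = 1.7354 bits/symbol


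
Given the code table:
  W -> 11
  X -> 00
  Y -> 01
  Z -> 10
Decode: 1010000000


Decoding:
10 -> Z
10 -> Z
00 -> X
00 -> X
00 -> X


Result: ZZXXX


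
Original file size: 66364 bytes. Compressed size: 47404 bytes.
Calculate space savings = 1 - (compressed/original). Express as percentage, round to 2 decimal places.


ratio = compressed/original = 47404/66364 = 0.714303
savings = 1 - ratio = 1 - 0.714303 = 0.285697
as a percentage: 0.285697 * 100 = 28.57%

Space savings = 1 - 47404/66364 = 28.57%


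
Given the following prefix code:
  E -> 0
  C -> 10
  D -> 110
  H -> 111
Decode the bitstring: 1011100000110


Decoding step by step:
Bits 10 -> C
Bits 111 -> H
Bits 0 -> E
Bits 0 -> E
Bits 0 -> E
Bits 0 -> E
Bits 0 -> E
Bits 110 -> D


Decoded message: CHEEEEED


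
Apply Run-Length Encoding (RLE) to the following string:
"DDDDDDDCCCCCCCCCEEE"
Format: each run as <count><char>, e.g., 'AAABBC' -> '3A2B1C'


Scanning runs left to right:
  i=0: run of 'D' x 7 -> '7D'
  i=7: run of 'C' x 9 -> '9C'
  i=16: run of 'E' x 3 -> '3E'

RLE = 7D9C3E


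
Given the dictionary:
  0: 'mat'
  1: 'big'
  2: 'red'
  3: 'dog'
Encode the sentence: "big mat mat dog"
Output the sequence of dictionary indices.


Look up each word in the dictionary:
  'big' -> 1
  'mat' -> 0
  'mat' -> 0
  'dog' -> 3

Encoded: [1, 0, 0, 3]


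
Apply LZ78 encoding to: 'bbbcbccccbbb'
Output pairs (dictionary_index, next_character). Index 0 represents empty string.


LZ78 encoding steps:
Dictionary: {0: ''}
Step 1: w='' (idx 0), next='b' -> output (0, 'b'), add 'b' as idx 1
Step 2: w='b' (idx 1), next='b' -> output (1, 'b'), add 'bb' as idx 2
Step 3: w='' (idx 0), next='c' -> output (0, 'c'), add 'c' as idx 3
Step 4: w='b' (idx 1), next='c' -> output (1, 'c'), add 'bc' as idx 4
Step 5: w='c' (idx 3), next='c' -> output (3, 'c'), add 'cc' as idx 5
Step 6: w='c' (idx 3), next='b' -> output (3, 'b'), add 'cb' as idx 6
Step 7: w='bb' (idx 2), end of input -> output (2, '')


Encoded: [(0, 'b'), (1, 'b'), (0, 'c'), (1, 'c'), (3, 'c'), (3, 'b'), (2, '')]


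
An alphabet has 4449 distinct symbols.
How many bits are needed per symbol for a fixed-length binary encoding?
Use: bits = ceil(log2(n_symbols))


log2(4449) = 12.1193
Bracket: 2^12 = 4096 < 4449 <= 2^13 = 8192
So ceil(log2(4449)) = 13

bits = ceil(log2(4449)) = ceil(12.1193) = 13 bits


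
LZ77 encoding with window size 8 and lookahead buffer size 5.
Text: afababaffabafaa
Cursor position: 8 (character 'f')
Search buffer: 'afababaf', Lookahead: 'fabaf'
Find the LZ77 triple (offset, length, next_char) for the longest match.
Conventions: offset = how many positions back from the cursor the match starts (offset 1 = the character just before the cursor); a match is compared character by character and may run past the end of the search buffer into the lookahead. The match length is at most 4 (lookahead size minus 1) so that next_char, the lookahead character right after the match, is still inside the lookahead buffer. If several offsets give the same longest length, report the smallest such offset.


Try each offset into the search buffer:
  offset=1 (pos 7, char 'f'): match length 1
  offset=2 (pos 6, char 'a'): match length 0
  offset=3 (pos 5, char 'b'): match length 0
  offset=4 (pos 4, char 'a'): match length 0
  offset=5 (pos 3, char 'b'): match length 0
  offset=6 (pos 2, char 'a'): match length 0
  offset=7 (pos 1, char 'f'): match length 4
  offset=8 (pos 0, char 'a'): match length 0
Longest match has length 4 at offset 7.
next_char = character at position 8 + 4 = 12 -> 'f'

Best match: offset=7, length=4 (matching 'faba' starting at position 1)
LZ77 triple: (7, 4, 'f')


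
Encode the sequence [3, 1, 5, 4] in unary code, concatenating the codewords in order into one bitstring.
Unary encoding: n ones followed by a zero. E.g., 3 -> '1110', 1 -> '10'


Encode each number as n ones followed by a terminating 0:
  3 -> 1110 (4 bits)
  1 -> 10 (2 bits)
  5 -> 111110 (6 bits)
  4 -> 11110 (5 bits)
Total length = 4 + 2 + 6 + 5 = 17 bits.

Unary([3, 1, 5, 4]) = 11101011111011110 (17 bits)


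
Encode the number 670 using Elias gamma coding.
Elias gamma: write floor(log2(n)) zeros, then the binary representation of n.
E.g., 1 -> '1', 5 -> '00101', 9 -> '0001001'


num_bits = floor(log2(670)) + 1 = 10
leading_zeros = num_bits - 1 = 9
binary(670) = 1010011110

Elias gamma(670) = '000000000' + '1010011110' = 0000000001010011110 (19 bits)


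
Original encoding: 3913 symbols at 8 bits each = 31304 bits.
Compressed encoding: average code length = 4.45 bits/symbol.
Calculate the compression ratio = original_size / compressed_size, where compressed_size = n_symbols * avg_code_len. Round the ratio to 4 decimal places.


original_size = n_symbols * orig_bits = 3913 * 8 = 31304 bits
compressed_size = n_symbols * avg_code_len = 3913 * 4.45 = 17412.85 bits
ratio = original_size / compressed_size = 31304 / 17412.85 = 1.7978

Compression ratio = 1.7978


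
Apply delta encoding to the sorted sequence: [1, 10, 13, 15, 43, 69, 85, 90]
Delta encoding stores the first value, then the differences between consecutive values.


First value: 1
Deltas:
  10 - 1 = 9
  13 - 10 = 3
  15 - 13 = 2
  43 - 15 = 28
  69 - 43 = 26
  85 - 69 = 16
  90 - 85 = 5


Delta encoded: [1, 9, 3, 2, 28, 26, 16, 5]


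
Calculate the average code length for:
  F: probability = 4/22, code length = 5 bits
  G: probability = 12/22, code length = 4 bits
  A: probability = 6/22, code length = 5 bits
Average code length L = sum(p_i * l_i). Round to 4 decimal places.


Weighted contributions p_i * l_i:
  F: (4/22) * 5 = 20/22
  G: (12/22) * 4 = 48/22
  A: (6/22) * 5 = 30/22
Sum = (20 + 48 + 30)/22 = 98/22

L = 98/22 = 4.4545 bits/symbol


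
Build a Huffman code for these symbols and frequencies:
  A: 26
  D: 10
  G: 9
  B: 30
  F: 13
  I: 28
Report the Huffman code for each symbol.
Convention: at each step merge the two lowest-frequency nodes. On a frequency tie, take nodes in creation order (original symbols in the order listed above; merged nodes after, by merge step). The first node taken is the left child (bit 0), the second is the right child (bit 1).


Huffman tree construction:
Step 1: Merge G(9) + D(10) = 19
Step 2: Merge F(13) + (G+D)(19) = 32
Step 3: Merge A(26) + I(28) = 54
Step 4: Merge B(30) + (F+(G+D))(32) = 62
Step 5: Merge (A+I)(54) + (B+(F+(G+D)))(62) = 116
Read each symbol's code off the tree from the root (left child = 0, right child = 1).

Codes:
  A: 00 (length 2)
  D: 1111 (length 4)
  G: 1110 (length 4)
  B: 10 (length 2)
  F: 110 (length 3)
  I: 01 (length 2)
Average code length: 283/116 = 2.4397 bits/symbol


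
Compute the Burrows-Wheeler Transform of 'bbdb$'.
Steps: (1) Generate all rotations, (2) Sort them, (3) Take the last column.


Rotations (sorted):
  0: $bbdb -> last char: b
  1: b$bbd -> last char: d
  2: bbdb$ -> last char: $
  3: bdb$b -> last char: b
  4: db$bb -> last char: b


BWT = bd$bb


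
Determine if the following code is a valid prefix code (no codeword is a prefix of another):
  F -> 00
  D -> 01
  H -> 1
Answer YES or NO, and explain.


Checking each pair (does one codeword prefix another?):
  F='00' vs D='01': no prefix
  F='00' vs H='1': no prefix
  D='01' vs F='00': no prefix
  D='01' vs H='1': no prefix
  H='1' vs F='00': no prefix
  H='1' vs D='01': no prefix
No violation found over all pairs.

YES -- this is a valid prefix code. No codeword is a prefix of any other codeword.


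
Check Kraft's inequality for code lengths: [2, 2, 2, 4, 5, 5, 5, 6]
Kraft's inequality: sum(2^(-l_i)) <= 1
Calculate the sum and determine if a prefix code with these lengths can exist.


Sum = 2^(-2) + 2^(-2) + 2^(-2) + 2^(-4) + 2^(-5) + 2^(-5) + 2^(-5) + 2^(-6)
    = 0.25 + 0.25 + 0.25 + 0.0625 + 0.03125 + 0.03125 + 0.03125 + 0.015625
    = 59/64 = 0.921875
Since 0.921875 <= 1, Kraft's inequality IS satisfied.
A prefix code with these lengths CAN exist.

Kraft sum = 0.921875. Satisfied.


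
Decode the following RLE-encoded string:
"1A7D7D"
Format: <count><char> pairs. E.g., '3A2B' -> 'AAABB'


Expanding each <count><char> pair:
  1A -> 'A'
  7D -> 'DDDDDDD'
  7D -> 'DDDDDDD'

Decoded = ADDDDDDDDDDDDDD


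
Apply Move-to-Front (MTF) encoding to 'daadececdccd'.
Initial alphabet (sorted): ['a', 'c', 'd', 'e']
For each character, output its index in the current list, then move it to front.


MTF encoding:
'd': index 2 in ['a', 'c', 'd', 'e'] -> ['d', 'a', 'c', 'e']
'a': index 1 in ['d', 'a', 'c', 'e'] -> ['a', 'd', 'c', 'e']
'a': index 0 in ['a', 'd', 'c', 'e'] -> ['a', 'd', 'c', 'e']
'd': index 1 in ['a', 'd', 'c', 'e'] -> ['d', 'a', 'c', 'e']
'e': index 3 in ['d', 'a', 'c', 'e'] -> ['e', 'd', 'a', 'c']
'c': index 3 in ['e', 'd', 'a', 'c'] -> ['c', 'e', 'd', 'a']
'e': index 1 in ['c', 'e', 'd', 'a'] -> ['e', 'c', 'd', 'a']
'c': index 1 in ['e', 'c', 'd', 'a'] -> ['c', 'e', 'd', 'a']
'd': index 2 in ['c', 'e', 'd', 'a'] -> ['d', 'c', 'e', 'a']
'c': index 1 in ['d', 'c', 'e', 'a'] -> ['c', 'd', 'e', 'a']
'c': index 0 in ['c', 'd', 'e', 'a'] -> ['c', 'd', 'e', 'a']
'd': index 1 in ['c', 'd', 'e', 'a'] -> ['d', 'c', 'e', 'a']


Output: [2, 1, 0, 1, 3, 3, 1, 1, 2, 1, 0, 1]


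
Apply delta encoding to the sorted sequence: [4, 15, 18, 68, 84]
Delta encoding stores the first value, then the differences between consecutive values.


First value: 4
Deltas:
  15 - 4 = 11
  18 - 15 = 3
  68 - 18 = 50
  84 - 68 = 16


Delta encoded: [4, 11, 3, 50, 16]


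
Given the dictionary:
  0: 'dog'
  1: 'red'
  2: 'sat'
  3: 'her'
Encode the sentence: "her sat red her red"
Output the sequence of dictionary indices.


Look up each word in the dictionary:
  'her' -> 3
  'sat' -> 2
  'red' -> 1
  'her' -> 3
  'red' -> 1

Encoded: [3, 2, 1, 3, 1]


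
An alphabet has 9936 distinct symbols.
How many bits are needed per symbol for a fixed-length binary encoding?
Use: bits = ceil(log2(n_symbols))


log2(9936) = 13.2784
Bracket: 2^13 = 8192 < 9936 <= 2^14 = 16384
So ceil(log2(9936)) = 14

bits = ceil(log2(9936)) = ceil(13.2784) = 14 bits


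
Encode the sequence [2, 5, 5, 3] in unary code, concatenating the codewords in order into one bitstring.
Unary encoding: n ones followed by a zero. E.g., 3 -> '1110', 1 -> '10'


Encode each number as n ones followed by a terminating 0:
  2 -> 110 (3 bits)
  5 -> 111110 (6 bits)
  5 -> 111110 (6 bits)
  3 -> 1110 (4 bits)
Total length = 3 + 6 + 6 + 4 = 19 bits.

Unary([2, 5, 5, 3]) = 1101111101111101110 (19 bits)


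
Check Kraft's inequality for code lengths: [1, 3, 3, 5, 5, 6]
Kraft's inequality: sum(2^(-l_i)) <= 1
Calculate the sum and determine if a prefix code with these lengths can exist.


Sum = 2^(-1) + 2^(-3) + 2^(-3) + 2^(-5) + 2^(-5) + 2^(-6)
    = 0.5 + 0.125 + 0.125 + 0.03125 + 0.03125 + 0.015625
    = 53/64 = 0.828125
Since 0.828125 <= 1, Kraft's inequality IS satisfied.
A prefix code with these lengths CAN exist.

Kraft sum = 0.828125. Satisfied.


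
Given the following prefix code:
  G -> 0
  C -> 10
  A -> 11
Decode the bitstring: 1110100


Decoding step by step:
Bits 11 -> A
Bits 10 -> C
Bits 10 -> C
Bits 0 -> G


Decoded message: ACCG


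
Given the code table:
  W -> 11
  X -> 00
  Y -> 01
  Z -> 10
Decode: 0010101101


Decoding:
00 -> X
10 -> Z
10 -> Z
11 -> W
01 -> Y


Result: XZZWY


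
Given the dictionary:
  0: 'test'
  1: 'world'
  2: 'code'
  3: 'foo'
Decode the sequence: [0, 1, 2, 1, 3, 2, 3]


Look up each index in the dictionary:
  0 -> 'test'
  1 -> 'world'
  2 -> 'code'
  1 -> 'world'
  3 -> 'foo'
  2 -> 'code'
  3 -> 'foo'

Decoded: "test world code world foo code foo"


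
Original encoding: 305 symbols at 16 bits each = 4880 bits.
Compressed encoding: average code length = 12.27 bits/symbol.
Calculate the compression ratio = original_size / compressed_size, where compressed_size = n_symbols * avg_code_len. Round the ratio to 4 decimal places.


original_size = n_symbols * orig_bits = 305 * 16 = 4880 bits
compressed_size = n_symbols * avg_code_len = 305 * 12.27 = 3742.35 bits
ratio = original_size / compressed_size = 4880 / 3742.35 = 1.304

Compression ratio = 1.304


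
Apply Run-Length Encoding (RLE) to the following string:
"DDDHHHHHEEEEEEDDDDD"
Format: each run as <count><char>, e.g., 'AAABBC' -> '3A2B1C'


Scanning runs left to right:
  i=0: run of 'D' x 3 -> '3D'
  i=3: run of 'H' x 5 -> '5H'
  i=8: run of 'E' x 6 -> '6E'
  i=14: run of 'D' x 5 -> '5D'

RLE = 3D5H6E5D


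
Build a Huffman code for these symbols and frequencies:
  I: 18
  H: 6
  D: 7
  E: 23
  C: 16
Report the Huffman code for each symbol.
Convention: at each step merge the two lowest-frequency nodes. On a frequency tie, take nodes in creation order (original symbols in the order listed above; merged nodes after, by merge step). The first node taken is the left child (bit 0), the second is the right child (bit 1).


Huffman tree construction:
Step 1: Merge H(6) + D(7) = 13
Step 2: Merge (H+D)(13) + C(16) = 29
Step 3: Merge I(18) + E(23) = 41
Step 4: Merge ((H+D)+C)(29) + (I+E)(41) = 70
Read each symbol's code off the tree from the root (left child = 0, right child = 1).

Codes:
  I: 10 (length 2)
  H: 000 (length 3)
  D: 001 (length 3)
  E: 11 (length 2)
  C: 01 (length 2)
Average code length: 153/70 = 2.1857 bits/symbol


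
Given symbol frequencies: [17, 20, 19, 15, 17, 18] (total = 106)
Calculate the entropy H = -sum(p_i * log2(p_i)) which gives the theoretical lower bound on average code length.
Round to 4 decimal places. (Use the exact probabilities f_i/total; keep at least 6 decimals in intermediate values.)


Per-symbol terms -p_i * log2(p_i) with p_i = f_i/106:
  p = 17/106 = 0.160377: log2(p) = -2.640458, -p*log2(p) = 0.423470
  p = 20/106 = 0.188679: log2(p) = -2.405992, -p*log2(p) = 0.453961
  p = 19/106 = 0.179245: log2(p) = -2.479993, -p*log2(p) = 0.444527
  p = 15/106 = 0.141509: log2(p) = -2.821030, -p*log2(p) = 0.399202
  p = 17/106 = 0.160377: log2(p) = -2.640458, -p*log2(p) = 0.423470
  p = 18/106 = 0.169811: log2(p) = -2.557995, -p*log2(p) = 0.434377
H = 0.423470 + 0.453961 + 0.444527 + 0.399202 + 0.423470 + 0.434377 = 2.579007

H = 2.579 bits/symbol


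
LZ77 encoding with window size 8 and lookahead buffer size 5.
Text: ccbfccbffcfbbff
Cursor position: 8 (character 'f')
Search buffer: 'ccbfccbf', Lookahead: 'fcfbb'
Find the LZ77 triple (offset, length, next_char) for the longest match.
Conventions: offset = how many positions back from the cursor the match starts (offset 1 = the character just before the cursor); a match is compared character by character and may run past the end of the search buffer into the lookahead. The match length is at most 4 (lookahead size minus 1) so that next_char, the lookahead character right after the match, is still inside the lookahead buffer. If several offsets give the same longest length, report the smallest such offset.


Try each offset into the search buffer:
  offset=1 (pos 7, char 'f'): match length 1
  offset=2 (pos 6, char 'b'): match length 0
  offset=3 (pos 5, char 'c'): match length 0
  offset=4 (pos 4, char 'c'): match length 0
  offset=5 (pos 3, char 'f'): match length 2
  offset=6 (pos 2, char 'b'): match length 0
  offset=7 (pos 1, char 'c'): match length 0
  offset=8 (pos 0, char 'c'): match length 0
Longest match has length 2 at offset 5.
next_char = character at position 8 + 2 = 10 -> 'f'

Best match: offset=5, length=2 (matching 'fc' starting at position 3)
LZ77 triple: (5, 2, 'f')


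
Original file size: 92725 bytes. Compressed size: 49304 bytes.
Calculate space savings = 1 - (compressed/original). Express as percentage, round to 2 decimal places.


ratio = compressed/original = 49304/92725 = 0.531723
savings = 1 - ratio = 1 - 0.531723 = 0.468277
as a percentage: 0.468277 * 100 = 46.83%

Space savings = 1 - 49304/92725 = 46.83%


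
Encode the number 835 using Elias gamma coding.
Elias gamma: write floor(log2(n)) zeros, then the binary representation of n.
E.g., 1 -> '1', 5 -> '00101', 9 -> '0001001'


num_bits = floor(log2(835)) + 1 = 10
leading_zeros = num_bits - 1 = 9
binary(835) = 1101000011

Elias gamma(835) = '000000000' + '1101000011' = 0000000001101000011 (19 bits)


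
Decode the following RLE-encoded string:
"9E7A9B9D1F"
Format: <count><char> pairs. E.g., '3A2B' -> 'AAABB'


Expanding each <count><char> pair:
  9E -> 'EEEEEEEEE'
  7A -> 'AAAAAAA'
  9B -> 'BBBBBBBBB'
  9D -> 'DDDDDDDDD'
  1F -> 'F'

Decoded = EEEEEEEEEAAAAAAABBBBBBBBBDDDDDDDDDF


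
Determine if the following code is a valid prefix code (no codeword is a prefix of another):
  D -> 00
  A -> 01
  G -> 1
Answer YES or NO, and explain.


Checking each pair (does one codeword prefix another?):
  D='00' vs A='01': no prefix
  D='00' vs G='1': no prefix
  A='01' vs D='00': no prefix
  A='01' vs G='1': no prefix
  G='1' vs D='00': no prefix
  G='1' vs A='01': no prefix
No violation found over all pairs.

YES -- this is a valid prefix code. No codeword is a prefix of any other codeword.


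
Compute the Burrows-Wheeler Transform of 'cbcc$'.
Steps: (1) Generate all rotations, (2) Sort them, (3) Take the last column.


Rotations (sorted):
  0: $cbcc -> last char: c
  1: bcc$c -> last char: c
  2: c$cbc -> last char: c
  3: cbcc$ -> last char: $
  4: cc$cb -> last char: b


BWT = ccc$b


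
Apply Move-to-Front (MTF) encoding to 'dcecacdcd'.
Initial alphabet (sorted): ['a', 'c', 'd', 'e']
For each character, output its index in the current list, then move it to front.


MTF encoding:
'd': index 2 in ['a', 'c', 'd', 'e'] -> ['d', 'a', 'c', 'e']
'c': index 2 in ['d', 'a', 'c', 'e'] -> ['c', 'd', 'a', 'e']
'e': index 3 in ['c', 'd', 'a', 'e'] -> ['e', 'c', 'd', 'a']
'c': index 1 in ['e', 'c', 'd', 'a'] -> ['c', 'e', 'd', 'a']
'a': index 3 in ['c', 'e', 'd', 'a'] -> ['a', 'c', 'e', 'd']
'c': index 1 in ['a', 'c', 'e', 'd'] -> ['c', 'a', 'e', 'd']
'd': index 3 in ['c', 'a', 'e', 'd'] -> ['d', 'c', 'a', 'e']
'c': index 1 in ['d', 'c', 'a', 'e'] -> ['c', 'd', 'a', 'e']
'd': index 1 in ['c', 'd', 'a', 'e'] -> ['d', 'c', 'a', 'e']


Output: [2, 2, 3, 1, 3, 1, 3, 1, 1]


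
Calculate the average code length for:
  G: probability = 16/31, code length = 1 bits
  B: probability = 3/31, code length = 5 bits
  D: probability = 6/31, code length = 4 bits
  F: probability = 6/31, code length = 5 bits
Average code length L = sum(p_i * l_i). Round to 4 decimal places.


Weighted contributions p_i * l_i:
  G: (16/31) * 1 = 16/31
  B: (3/31) * 5 = 15/31
  D: (6/31) * 4 = 24/31
  F: (6/31) * 5 = 30/31
Sum = (16 + 15 + 24 + 30)/31 = 85/31

L = 85/31 = 2.7419 bits/symbol


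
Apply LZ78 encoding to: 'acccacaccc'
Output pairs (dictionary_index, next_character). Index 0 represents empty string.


LZ78 encoding steps:
Dictionary: {0: ''}
Step 1: w='' (idx 0), next='a' -> output (0, 'a'), add 'a' as idx 1
Step 2: w='' (idx 0), next='c' -> output (0, 'c'), add 'c' as idx 2
Step 3: w='c' (idx 2), next='c' -> output (2, 'c'), add 'cc' as idx 3
Step 4: w='a' (idx 1), next='c' -> output (1, 'c'), add 'ac' as idx 4
Step 5: w='ac' (idx 4), next='c' -> output (4, 'c'), add 'acc' as idx 5
Step 6: w='c' (idx 2), end of input -> output (2, '')


Encoded: [(0, 'a'), (0, 'c'), (2, 'c'), (1, 'c'), (4, 'c'), (2, '')]


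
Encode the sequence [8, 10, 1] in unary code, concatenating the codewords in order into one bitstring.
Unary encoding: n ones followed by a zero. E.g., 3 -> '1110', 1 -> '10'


Encode each number as n ones followed by a terminating 0:
  8 -> 111111110 (9 bits)
  10 -> 11111111110 (11 bits)
  1 -> 10 (2 bits)
Total length = 9 + 11 + 2 = 22 bits.

Unary([8, 10, 1]) = 1111111101111111111010 (22 bits)


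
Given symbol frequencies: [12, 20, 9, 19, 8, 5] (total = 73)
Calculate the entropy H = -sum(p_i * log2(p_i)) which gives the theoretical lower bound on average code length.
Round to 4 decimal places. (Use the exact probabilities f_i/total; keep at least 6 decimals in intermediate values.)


Per-symbol terms -p_i * log2(p_i) with p_i = f_i/73:
  p = 12/73 = 0.164384: log2(p) = -2.604862, -p*log2(p) = 0.428197
  p = 20/73 = 0.273973: log2(p) = -1.867896, -p*log2(p) = 0.511752
  p = 9/73 = 0.123288: log2(p) = -3.019900, -p*log2(p) = 0.372316
  p = 19/73 = 0.260274: log2(p) = -1.941897, -p*log2(p) = 0.505425
  p = 8/73 = 0.109589: log2(p) = -3.189825, -p*log2(p) = 0.349570
  p = 5/73 = 0.068493: log2(p) = -3.867896, -p*log2(p) = 0.264924
H = 0.428197 + 0.511752 + 0.372316 + 0.505425 + 0.349570 + 0.264924 = 2.432184

H = 2.4322 bits/symbol
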